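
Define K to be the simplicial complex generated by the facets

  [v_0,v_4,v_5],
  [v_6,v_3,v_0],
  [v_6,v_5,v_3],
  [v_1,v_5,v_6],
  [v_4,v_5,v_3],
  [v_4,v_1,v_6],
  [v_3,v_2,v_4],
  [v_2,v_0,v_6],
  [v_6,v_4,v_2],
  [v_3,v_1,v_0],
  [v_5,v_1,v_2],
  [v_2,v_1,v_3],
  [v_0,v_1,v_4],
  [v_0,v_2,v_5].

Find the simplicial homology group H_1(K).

K has 7 vertices, 21 edges, 14 triangles.
rank ∂_1 = 6, rank ∂_2 = 13 ⇒ b_1 = 21 − 6 − 13 = 2; all invariant factors of ∂_2 are 1 so no torsion. So H_1 = Z^2.

H_1 = Z^2.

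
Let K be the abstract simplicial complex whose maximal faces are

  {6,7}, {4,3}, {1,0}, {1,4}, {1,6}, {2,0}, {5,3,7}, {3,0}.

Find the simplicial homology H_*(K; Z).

H_0 ≅ Z,  H_1 ≅ Z^2,  H_2 = 0.

K has 8 vertices, 10 edges, 1 triangle.
rank ∂_0 = 0, rank ∂_1 = 7 ⇒ b_0 = 8 − 0 − 7 = 1; all invariant factors of ∂_1 are 1 so no torsion. So H_0 = Z.
rank ∂_1 = 7, rank ∂_2 = 1 ⇒ b_1 = 10 − 7 − 1 = 2; all invariant factors of ∂_2 are 1 so no torsion. So H_1 = Z^2.
rank ∂_2 = 1, rank ∂_3 = 0 ⇒ b_2 = 1 − 1 − 0 = 0. So H_2 = 0.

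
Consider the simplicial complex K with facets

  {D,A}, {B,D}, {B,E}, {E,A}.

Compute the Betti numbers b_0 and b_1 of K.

b_0 = 1, b_1 = 1.

Take the total order A < B < D < E on the vertex set. Then K (dimension 1) consists of the simplices:

  0-simplices (4): A, B, D, E
  1-simplices (4): AD, AE, BD, BE

so the chain groups are C_0 ≅ Z^4, C_1 ≅ Z^4.

The boundary map ∂_1: C_1 → C_0 is given by ∂[p,q] = [q] − [p]. For instance
  ∂AE = E − A.
As a 4×4 matrix over Z this has rank 3, with invariant factors (1,1,1).

Reading off H_k = ker ∂_k / im ∂_{k+1}:

  H_0: rank C_0 − rank ∂_1 = 4 − 3 = 1, and the invariant factors of ∂_1 are all 1, so H_0 = Z.
  H_1: rank ker ∂_1 − rank ∂_2 = (4 − 3) − 0 = 1, and there is no ∂_2, so H_1 = Z.

As a check, the Euler characteristic is 4 − 4 = 0, which agrees with 1 − 1 = 0.

Hence the Betti numbers are b_0 = 1, b_1 = 1.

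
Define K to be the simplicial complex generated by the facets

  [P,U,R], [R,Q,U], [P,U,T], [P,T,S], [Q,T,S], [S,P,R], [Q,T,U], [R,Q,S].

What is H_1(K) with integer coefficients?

H_1 ≅ 0.

Take the total order P < Q < R < S < T < U on the vertex set. Then K (dimension 2) consists of the simplices:

  0-simplices (6): P, Q, R, S, T, U
  1-simplices (12): PR, PS, PT, PU, QR, QS, QT, QU, RS, RU, ST, TU
  2-simplices (8): PRS, PRU, PST, PTU, QRS, QRU, QST, QTU

Hence C_0 ≅ Z^6, C_1 ≅ Z^12, C_2 ≅ Z^8.

The boundary map ∂_1: C_1 → C_0 is given by ∂[p,q] = [q] − [p]. For instance
  ∂RU = U − R.
The 6×12 boundary matrix has rank 5 and Smith normal form diag(1,1,1,1,1).

The boundary map ∂_2: C_2 → C_1 maps a triangle to the signed sum of its edges. For instance
  ∂PST = ST − PT + PS,
  ∂QRS = RS − QS + QR.
The 12×8 boundary matrix has rank 7 and Smith normal form diag(1,1,1,1,1,1,1).

Computing H_k = (kernel of ∂_k) / (image of ∂_{k+1}):

  H_1: rank ker ∂_1 − rank ∂_2 = (12 − 5) − 7 = 0, and the invariant factors of ∂_2 are all 1, so H_1 ≅ 0.

(K is a triangulation of the 2-sphere S^2.)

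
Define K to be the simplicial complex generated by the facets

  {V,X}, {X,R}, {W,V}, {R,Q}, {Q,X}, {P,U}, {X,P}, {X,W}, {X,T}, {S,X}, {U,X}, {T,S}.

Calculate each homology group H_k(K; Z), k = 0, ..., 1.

Take the total order P < Q < R < S < T < U < V < W < X on the vertex set. Then K (dimension 1) consists of the simplices:

  0-simplices (9): P, Q, R, S, T, U, V, W, X
  1-simplices (12): PU, PX, QR, QX, RX, ST, SX, TX, UX, VW, VX, WX

giving chain groups C_0 ≅ Z^9, C_1 ≅ Z^12.

The boundary map ∂_1: C_1 → C_0 sends each edge [p,q] (with p < q) to q − p. For instance
  ∂QX = X − Q.
The resulting 9×12 matrix has rank 8, and its Smith normal form has invariant factors (1,1,1,1,1,1,1,1).

Computing H_k = (kernel of ∂_k) / (image of ∂_{k+1}):

  H_0: rank C_0 − rank ∂_1 = 9 − 8 = 1, and the invariant factors of ∂_1 are all 1, so H_0 ≅ Z.
  H_1: rank ker ∂_1 − rank ∂_2 = (12 − 8) − 0 = 4, and there is no ∂_2, so H_1 ≅ Z^4.

H_0 ≅ Z,  H_1 ≅ Z^4.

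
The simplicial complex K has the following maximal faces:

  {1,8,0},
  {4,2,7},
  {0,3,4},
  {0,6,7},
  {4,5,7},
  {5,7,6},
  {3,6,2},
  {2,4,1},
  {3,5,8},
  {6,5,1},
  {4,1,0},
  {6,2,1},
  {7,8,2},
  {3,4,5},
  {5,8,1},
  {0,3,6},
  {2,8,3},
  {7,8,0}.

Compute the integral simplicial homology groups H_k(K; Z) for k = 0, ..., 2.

H_0 ≅ Z,  H_1 ≅ Z^2,  H_2 ≅ Z.

K has 9 vertices, 27 edges, 18 triangles.
rank ∂_0 = 0, rank ∂_1 = 8 ⇒ b_0 = 9 − 0 − 8 = 1; all invariant factors of ∂_1 are 1 so no torsion. So H_0 ≅ Z.
rank ∂_1 = 8, rank ∂_2 = 17 ⇒ b_1 = 27 − 8 − 17 = 2; all invariant factors of ∂_2 are 1 so no torsion. So H_1 ≅ Z^2.
rank ∂_2 = 17, rank ∂_3 = 0 ⇒ b_2 = 18 − 17 − 0 = 1. So H_2 ≅ Z.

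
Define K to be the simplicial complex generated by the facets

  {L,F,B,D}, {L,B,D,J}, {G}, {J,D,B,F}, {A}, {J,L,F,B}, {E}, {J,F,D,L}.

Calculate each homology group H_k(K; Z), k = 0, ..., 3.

We work with the vertex ordering A < B < D < E < F < G < J < L. The simplices of K, each written with vertices in increasing order, are:

  0-simplices (8): A, B, D, E, F, G, J, L
  1-simplices (10): BD, BF, BJ, BL, DF, DJ, DL, FJ, FL, JL
  2-simplices (10): BDF, BDJ, BDL, BFJ, BFL, BJL, DFJ, DFL, DJL, FJL
  3-simplices (5): BDFJ, BDFL, BDJL, BFJL, DFJL

so the chain groups are C_0 ≅ Z^8, C_1 ≅ Z^10, C_2 ≅ Z^10, C_3 ≅ Z^5.

Boundary ∂_1: C_1 → C_0 sends each edge [p,q] (with p < q) to q − p. For instance
  ∂FL = L − F.
The 8×10 boundary matrix has rank 4 and Smith normal form diag(1,1,1,1).

∂_2: C_2 → C_1 acts by ∂[p,q,r] = [q,r] − [p,r] + [p,q]. For instance
  ∂DFL = FL − DL + DF,
  ∂FJL = JL − FL + FJ.
As a 10×10 matrix over Z this has rank 6, with invariant factors (1,1,1,1,1,1).

∂_3: C_3 → C_2 sends each 3-simplex σ to the alternating sum Σ_i (−1)^i (σ with its i-th vertex removed). For instance
  ∂DFJL = FJL − DJL + DFL − DFJ,
  ∂BDFJ = DFJ − BFJ + BDJ − BDF.
The resulting 10×5 matrix has rank 4, and its Smith normal form has invariant factors (1,1,1,1).

Reading off H_k = ker ∂_k / im ∂_{k+1}:

  H_0: rank C_0 − rank ∂_1 = 8 − 4 = 4, and the invariant factors of ∂_1 are all 1, so H_0 = Z^4.
  H_1: rank ker ∂_1 − rank ∂_2 = (10 − 4) − 6 = 0, and the invariant factors of ∂_2 are all 1, so H_1 = 0.
  H_2: rank ker ∂_2 − rank ∂_3 = (10 − 6) − 4 = 0, and the invariant factors of ∂_3 are all 1, so H_2 = 0.
  H_3: rank ker ∂_3 − rank ∂_4 = (5 − 4) − 0 = 1, and there is no ∂_4, so H_3 = Z.

As a check, the Euler characteristic is 8 − 10 + 10 − 5 = 3, which agrees with 4 − 0 + 0 − 1 = 3.

H_0 ≅ Z^4,  H_1 = 0,  H_2 = 0,  H_3 ≅ Z.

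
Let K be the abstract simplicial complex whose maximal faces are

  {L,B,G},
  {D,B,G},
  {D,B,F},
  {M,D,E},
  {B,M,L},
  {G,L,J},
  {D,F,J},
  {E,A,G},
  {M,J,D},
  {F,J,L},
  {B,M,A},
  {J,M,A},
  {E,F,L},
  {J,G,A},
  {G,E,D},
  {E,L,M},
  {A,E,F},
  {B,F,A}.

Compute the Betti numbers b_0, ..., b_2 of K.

b_0 = 1, b_1 = 2, b_2 = 1.

Order the vertices as A < B < D < E < F < G < J < L < M. Listing each simplex with vertices in this order, K has dimension 2 with simplices:

  0-simplices (9): A, B, D, E, F, G, J, L, M
  1-simplices (27): AB, AE, AF, AG, AJ, AM, BD, BF, BG, BL, BM, DE, DF, DG, DJ, DM, EF, EG, EL, EM, FJ, FL, GJ, GL, JL, JM, LM
  2-simplices (18): ABF, ABM, AEF, AEG, AGJ, AJM, BDF, BDG, BGL, BLM, DEG, DEM, DFJ, DJM, EFL, ELM, FJL, GJL

giving chain groups C_0 ≅ Z^9, C_1 ≅ Z^27, C_2 ≅ Z^18.

∂_1: C_1 → C_0 is given by ∂[p,q] = [q] − [p]. For instance
  ∂AB = B − A.
The 9×27 boundary matrix has rank 8 and Smith normal form diag(1,1,1,1,1,1,1,1).

Boundary ∂_2: C_2 → C_1 sends each 2-simplex [p,q,r] to [q,r] − [p,r] + [p,q]. For instance
  ∂GJL = JL − GL + GJ,
  ∂AEG = EG − AG + AE.
The resulting 27×18 matrix has rank 17, and its Smith normal form has invariant factors (1,1,1,1,1,1,1,1,1,1,1,1,1,1,1,1,1).

Reading off H_k = ker ∂_k / im ∂_{k+1}:

  H_0: rank C_0 − rank ∂_1 = 9 − 8 = 1, and the invariant factors of ∂_1 are all 1, so H_0 ≅ Z.
  H_1: rank ker ∂_1 − rank ∂_2 = (27 − 8) − 17 = 2, and the invariant factors of ∂_2 are all 1, so H_1 ≅ Z^2.
  H_2: rank ker ∂_2 − rank ∂_3 = (18 − 17) − 0 = 1, and there is no ∂_3, so H_2 ≅ Z.

As a check, the Euler characteristic is 9 − 27 + 18 = 0, which agrees with 1 − 2 + 1 = 0.

Hence the Betti numbers are b_0 = 1, b_1 = 2, b_2 = 1.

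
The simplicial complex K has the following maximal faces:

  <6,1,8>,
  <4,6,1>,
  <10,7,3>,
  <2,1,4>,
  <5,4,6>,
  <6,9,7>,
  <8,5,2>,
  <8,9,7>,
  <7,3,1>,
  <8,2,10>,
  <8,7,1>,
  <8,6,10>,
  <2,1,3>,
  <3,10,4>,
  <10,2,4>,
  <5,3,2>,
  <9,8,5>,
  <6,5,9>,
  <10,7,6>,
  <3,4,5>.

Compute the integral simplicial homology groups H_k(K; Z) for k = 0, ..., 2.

Fix the vertex order 1 < 2 < 3 < 4 < 5 < 6 < 7 < 8 < 9 < 10 and write every simplex with vertices in increasing order. Then dim K = 2 and the simplices of K are:

  0-simplices (10): [1], [2], [3], [4], [5], [6], [7], [8], [9], [10]
  1-simplices (30): (30 of them)
  2-simplices (20): (20 of them)

giving chain groups C_0 ≅ Z^10, C_1 ≅ Z^30, C_2 ≅ Z^20.

The boundary map ∂_1: C_1 → C_0 maps an edge to its endpoints' difference, ∂[p,q] = q − p. For instance
  ∂[1,6] = [6] − [1].
The 10×30 boundary matrix has rank 9 and Smith normal form diag(1,1,1,1,1,1,1,1,1).

Boundary ∂_2: C_2 → C_1 maps a triangle to the signed sum of its edges. For instance
  ∂[1,2,4] = [2,4] − [1,4] + [1,2],
  ∂[2,3,5] = [3,5] − [2,5] + [2,3].
This gives a 30×20 integer matrix of rank 20; reducing to Smith normal form yields diagonal entries (1,1,1,1,1,1,1,1,1,1,1,1,1,1,1,1,1,1,1,2).

Now H_k = ker ∂_k / im ∂_{k+1}, so:

  H_0: rank C_0 − rank ∂_1 = 10 − 9 = 1, and the invariant factors of ∂_1 are all 1, so H_0 = Z.
  H_1: rank ker ∂_1 − rank ∂_2 = (30 − 9) − 20 = 1, and ∂_2 has invariant factor 2 > 1, so H_1 = Z ⊕ Z_2.
  H_2: rank ker ∂_2 − rank ∂_3 = (20 − 20) − 0 = 0, and there is no ∂_3, so H_2 = 0.

As a check, the Euler characteristic is 10 − 30 + 20 = 0, which agrees with 1 − 1 + 0 = 0.
(K is a triangulation of the Klein bottle.)

H_0 = Z,  H_1 = Z ⊕ Z_2,  H_2 = 0.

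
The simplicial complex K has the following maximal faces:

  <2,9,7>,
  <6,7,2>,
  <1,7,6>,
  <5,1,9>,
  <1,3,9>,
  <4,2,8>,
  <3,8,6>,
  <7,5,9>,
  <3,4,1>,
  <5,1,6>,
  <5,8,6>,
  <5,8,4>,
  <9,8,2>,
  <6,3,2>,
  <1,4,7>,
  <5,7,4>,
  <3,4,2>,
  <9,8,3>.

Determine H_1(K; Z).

We work with the vertex ordering 1 < 2 < 3 < 4 < 5 < 6 < 7 < 8 < 9. The simplices of K, each written with vertices in increasing order, are:

  0-simplices (9): [1], [2], [3], [4], [5], [6], [7], [8], [9]
  1-simplices (27): (27 of them)
  2-simplices (18): [1,3,4], [1,3,9], [1,4,7], [1,5,6], [1,5,9], [1,6,7], [2,3,4], [2,3,6], [2,4,8], [2,6,7], [2,7,9], [2,8,9], [3,6,8], [3,8,9], [4,5,7], [4,5,8], [5,6,8], [5,7,9]

so the chain groups are C_0 ≅ Z^9, C_1 ≅ Z^27, C_2 ≅ Z^18.

∂_1: C_1 → C_0 is given by ∂[p,q] = [q] − [p]. For instance
  ∂[3,4] = [4] − [3].
As a 9×27 matrix over Z this has rank 8, with invariant factors (1,1,1,1,1,1,1,1).

Boundary ∂_2: C_2 → C_1 sends each 2-simplex [p,q,r] to [q,r] − [p,r] + [p,q]. For instance
  ∂[1,3,9] = [3,9] − [1,9] + [1,3],
  ∂[5,7,9] = [7,9] − [5,9] + [5,7].
This gives a 27×18 integer matrix of rank 18; reducing to Smith normal form yields diagonal entries (1,1,1,1,1,1,1,1,1,1,1,1,1,1,1,1,1,2).

Now H_k = ker ∂_k / im ∂_{k+1}, so:

  H_1: rank ker ∂_1 − rank ∂_2 = (27 − 8) − 18 = 1, and ∂_2 has invariant factor 2 > 1, so H_1 = Z ⊕ Z/2Z.

H_1 ≅ Z ⊕ Z/2Z.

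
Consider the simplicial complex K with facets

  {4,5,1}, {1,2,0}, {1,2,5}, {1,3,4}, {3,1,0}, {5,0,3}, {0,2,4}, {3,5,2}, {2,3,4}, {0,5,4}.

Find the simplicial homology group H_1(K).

H_1 = Z/2Z.

Take the total order 0 < 1 < 2 < 3 < 4 < 5 on the vertex set. Then K (dimension 2) consists of the simplices:

  0-simplices (6): [0], [1], [2], [3], [4], [5]
  1-simplices (15): [0,1], [0,2], [0,3], [0,4], [0,5], [1,2], [1,3], [1,4], [1,5], [2,3], [2,4], [2,5], [3,4], [3,5], [4,5]
  2-simplices (10): [0,1,2], [0,1,3], [0,2,4], [0,3,5], [0,4,5], [1,2,5], [1,3,4], [1,4,5], [2,3,4], [2,3,5]

Hence C_0 ≅ Z^6, C_1 ≅ Z^15, C_2 ≅ Z^10.

The boundary map ∂_1: C_1 → C_0 maps an edge to its endpoints' difference, ∂[p,q] = q − p.
The 6×15 boundary matrix has rank 5 and Smith normal form diag(1,1,1,1,1).

Boundary ∂_2: C_2 → C_1 acts by ∂[p,q,r] = [q,r] − [p,r] + [p,q]. For instance
  ∂[0,3,5] = [3,5] − [0,5] + [0,3],
  ∂[1,4,5] = [4,5] − [1,5] + [1,4].
As a 15×10 matrix over Z this has rank 10, with invariant factors (1,1,1,1,1,1,1,1,1,2).

Computing H_k = (kernel of ∂_k) / (image of ∂_{k+1}):

  H_1: rank ker ∂_1 − rank ∂_2 = (15 − 5) − 10 = 0, and ∂_2 has invariant factor 2 > 1, so H_1 ≅ Z/2Z.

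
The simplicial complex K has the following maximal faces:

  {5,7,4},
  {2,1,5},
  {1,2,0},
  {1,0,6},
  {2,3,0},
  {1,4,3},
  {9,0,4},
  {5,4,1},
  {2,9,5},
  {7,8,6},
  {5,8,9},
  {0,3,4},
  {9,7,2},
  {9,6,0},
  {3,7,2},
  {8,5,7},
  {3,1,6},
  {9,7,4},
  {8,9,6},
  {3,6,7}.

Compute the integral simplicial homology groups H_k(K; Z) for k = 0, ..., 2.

H_0 ≅ Z,  H_1 ≅ Z ⊕ Z/2Z,  H_2 = 0.

K has 10 vertices, 30 edges, 20 triangles.
rank ∂_0 = 0, rank ∂_1 = 9 ⇒ b_0 = 10 − 0 − 9 = 1; all invariant factors of ∂_1 are 1 so no torsion. So H_0 ≅ Z.
rank ∂_1 = 9, rank ∂_2 = 20 ⇒ b_1 = 30 − 9 − 20 = 1; ∂_2 has invariant factor(s) [2] giving torsion. So H_1 ≅ Z ⊕ Z/2Z.
rank ∂_2 = 20, rank ∂_3 = 0 ⇒ b_2 = 20 − 20 − 0 = 0. So H_2 ≅ 0.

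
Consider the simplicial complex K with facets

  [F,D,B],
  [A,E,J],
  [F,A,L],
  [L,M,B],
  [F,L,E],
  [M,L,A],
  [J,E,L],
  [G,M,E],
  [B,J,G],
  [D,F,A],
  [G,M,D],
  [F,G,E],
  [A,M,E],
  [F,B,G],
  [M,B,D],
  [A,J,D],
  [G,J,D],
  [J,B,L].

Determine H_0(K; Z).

H_0 = Z.

Take the total order A < B < D < E < F < G < J < L < M on the vertex set. Then K (dimension 2) consists of the simplices:

  0-simplices (9): A, B, D, E, F, G, J, L, M
  1-simplices (27): AD, AE, AF, AJ, AL, AM, BD, BF, BG, BJ, BL, BM, DF, DG, DJ, DM, EF, EG, EJ, EL, EM, FG, FL, GJ, GM, JL, LM
  2-simplices (18): ADF, ADJ, AEJ, AEM, AFL, ALM, BDF, BDM, BFG, BGJ, BJL, BLM, DGJ, DGM, EFG, EFL, EGM, EJL

giving chain groups C_0 ≅ Z^9, C_1 ≅ Z^27, C_2 ≅ Z^18.

∂_1: C_1 → C_0 sends each edge [p,q] (with p < q) to q − p.
This gives a 9×27 integer matrix of rank 8; reducing to Smith normal form yields diagonal entries (1,1,1,1,1,1,1,1).

Boundary ∂_2: C_2 → C_1 acts by ∂[p,q,r] = [q,r] − [p,r] + [p,q]. For instance
  ∂BFG = FG − BG + BF,
  ∂DGJ = GJ − DJ + DG.
The 27×18 boundary matrix has rank 18 and Smith normal form diag(1,1,1,1,1,1,1,1,1,1,1,1,1,1,1,1,1,2).

Computing H_k = (kernel of ∂_k) / (image of ∂_{k+1}):

  H_0: rank C_0 − rank ∂_1 = 9 − 8 = 1, and the invariant factors of ∂_1 are all 1, so H_0 = Z.

(K is a triangulation of the Klein bottle.)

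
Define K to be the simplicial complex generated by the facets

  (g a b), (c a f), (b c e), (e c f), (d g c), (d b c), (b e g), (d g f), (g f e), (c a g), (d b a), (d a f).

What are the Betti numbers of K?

b_0 = 1, b_1 = 0, b_2 = 0.

Order the vertices as a < b < c < d < e < f < g. Listing each simplex with vertices in this order, K has dimension 2 with simplices:

  0-simplices (7): a, b, c, d, e, f, g
  1-simplices (18): ab, ac, ad, af, ag, bc, bd, be, bg, cd, ce, cf, cg, df, dg, ef, eg, fg
  2-simplices (12): abd, abg, acf, acg, adf, bcd, bce, beg, cdg, cef, dfg, efg

giving chain groups C_0 ≅ Z^7, C_1 ≅ Z^18, C_2 ≅ Z^12.

Boundary ∂_1: C_1 → C_0 sends each edge [p,q] (with p < q) to q − p.
This gives a 7×18 integer matrix of rank 6; reducing to Smith normal form yields diagonal entries (1,1,1,1,1,1).

Boundary ∂_2: C_2 → C_1 sends each 2-simplex [p,q,r] to [q,r] − [p,r] + [p,q]. For instance
  ∂acg = cg − ag + ac,
  ∂bce = ce − be + bc.
This gives a 18×12 integer matrix of rank 12; reducing to Smith normal form yields diagonal entries (1,1,1,1,1,1,1,1,1,1,1,2).

Now H_k = ker ∂_k / im ∂_{k+1}, so:

  H_0: rank C_0 − rank ∂_1 = 7 − 6 = 1, and the invariant factors of ∂_1 are all 1, so H_0 ≅ Z.
  H_1: rank ker ∂_1 − rank ∂_2 = (18 − 6) − 12 = 0, and ∂_2 has invariant factor 2 > 1, so H_1 ≅ Z/2.
  H_2: rank ker ∂_2 − rank ∂_3 = (12 − 12) − 0 = 0, and there is no ∂_3, so H_2 ≅ 0.

Hence the Betti numbers are b_0 = 1, b_1 = 0, b_2 = 0.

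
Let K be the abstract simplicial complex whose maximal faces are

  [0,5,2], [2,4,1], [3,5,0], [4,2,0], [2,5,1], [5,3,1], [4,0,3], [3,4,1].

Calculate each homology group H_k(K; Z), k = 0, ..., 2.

Order the vertices as 0 < 1 < 2 < 3 < 4 < 5. Listing each simplex with vertices in this order, K has dimension 2 with simplices:

  0-simplices (6): [0], [1], [2], [3], [4], [5]
  1-simplices (12): [0,2], [0,3], [0,4], [0,5], [1,2], [1,3], [1,4], [1,5], [2,4], [2,5], [3,4], [3,5]
  2-simplices (8): [0,2,4], [0,2,5], [0,3,4], [0,3,5], [1,2,4], [1,2,5], [1,3,4], [1,3,5]

Hence C_0 ≅ Z^6, C_1 ≅ Z^12, C_2 ≅ Z^8.

The boundary map ∂_1: C_1 → C_0 maps an edge to its endpoints' difference, ∂[p,q] = q − p. For instance
  ∂[3,4] = [4] − [3].
The resulting 6×12 matrix has rank 5, and its Smith normal form has invariant factors (1,1,1,1,1).

The boundary map ∂_2: C_2 → C_1 sends each 2-simplex [p,q,r] to [q,r] − [p,r] + [p,q]. For instance
  ∂[0,2,4] = [2,4] − [0,4] + [0,2],
  ∂[0,3,5] = [3,5] − [0,5] + [0,3].
As a 12×8 matrix over Z this has rank 7, with invariant factors (1,1,1,1,1,1,1).

Reading off H_k = ker ∂_k / im ∂_{k+1}:

  H_0: rank C_0 − rank ∂_1 = 6 − 5 = 1, and the invariant factors of ∂_1 are all 1, so H_0 = Z.
  H_1: rank ker ∂_1 − rank ∂_2 = (12 − 5) − 7 = 0, and the invariant factors of ∂_2 are all 1, so H_1 = 0.
  H_2: rank ker ∂_2 − rank ∂_3 = (8 − 7) − 0 = 1, and there is no ∂_3, so H_2 = Z.

As a check, the Euler characteristic is 6 − 12 + 8 = 2, which agrees with 1 − 0 + 1 = 2.

H_0 = Z,  H_1 = 0,  H_2 = Z.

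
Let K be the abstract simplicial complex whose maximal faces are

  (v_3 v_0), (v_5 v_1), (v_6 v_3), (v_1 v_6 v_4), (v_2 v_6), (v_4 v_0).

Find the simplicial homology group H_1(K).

Fix the vertex order v_0 < v_1 < v_2 < v_3 < v_4 < v_5 < v_6 and write every simplex with vertices in increasing order. Then dim K = 2 and the simplices of K are:

  0-simplices (7): [v_0], [v_1], [v_2], [v_3], [v_4], [v_5], [v_6]
  1-simplices (8): [v_0,v_3], [v_0,v_4], [v_1,v_4], [v_1,v_5], [v_1,v_6], [v_2,v_6], [v_3,v_6], [v_4,v_6]
  2-simplices (1): [v_1,v_4,v_6]

Hence C_0 ≅ Z^7, C_1 ≅ Z^8, C_2 ≅ Z^1.

∂_1: C_1 → C_0 sends each edge [p,q] (with p < q) to q − p.
This gives a 7×8 integer matrix of rank 6; reducing to Smith normal form yields diagonal entries (1,1,1,1,1,1).

∂_2: C_2 → C_1 maps a triangle to the signed sum of its edges. For instance
  ∂[v_1,v_4,v_6] = [v_4,v_6] − [v_1,v_6] + [v_1,v_4].
The resulting 8×1 matrix has rank 1, and its Smith normal form has invariant factors (1).

Now H_k = ker ∂_k / im ∂_{k+1}, so:

  H_1: rank ker ∂_1 − rank ∂_2 = (8 − 6) − 1 = 1, and the invariant factors of ∂_2 are all 1, so H_1 ≅ Z.

H_1 = Z.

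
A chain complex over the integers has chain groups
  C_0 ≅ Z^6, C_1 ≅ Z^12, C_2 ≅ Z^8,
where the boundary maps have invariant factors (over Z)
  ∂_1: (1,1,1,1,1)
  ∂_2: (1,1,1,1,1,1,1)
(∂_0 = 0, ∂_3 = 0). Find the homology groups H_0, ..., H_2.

H_0 ≅ Z,  H_1 = 0,  H_2 ≅ Z.

H_0: b_0 = 6 − 0 − 5 = 1; torsion from ∂_1 factors > 1: none. So H_0 ≅ Z.
H_1: b_1 = 12 − 5 − 7 = 0; torsion from ∂_2 factors > 1: none. So H_1 ≅ 0.
H_2: b_2 = 8 − 7 − 0 = 1; torsion from ∂_3 factors > 1: none. So H_2 ≅ Z.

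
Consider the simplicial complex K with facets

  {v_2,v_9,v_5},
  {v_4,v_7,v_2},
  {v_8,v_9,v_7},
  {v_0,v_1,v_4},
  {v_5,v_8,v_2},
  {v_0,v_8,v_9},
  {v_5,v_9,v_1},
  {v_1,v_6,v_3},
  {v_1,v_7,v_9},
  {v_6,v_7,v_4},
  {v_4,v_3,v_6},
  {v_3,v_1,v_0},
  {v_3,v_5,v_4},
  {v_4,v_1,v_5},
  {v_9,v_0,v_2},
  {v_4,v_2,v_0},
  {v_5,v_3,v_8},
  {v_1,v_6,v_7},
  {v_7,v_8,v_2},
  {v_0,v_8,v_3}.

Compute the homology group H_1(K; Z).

Fix the vertex order v_0 < v_1 < v_2 < v_3 < v_4 < v_5 < v_6 < v_7 < v_8 < v_9 and write every simplex with vertices in increasing order. Then dim K = 2 and the simplices of K are:

  0-simplices (10): [v_0], [v_1], [v_2], [v_3], [v_4], [v_5], [v_6], [v_7], [v_8], [v_9]
  1-simplices (30): (30 of them)
  2-simplices (20): (20 of them)

so the chain groups are C_0 ≅ Z^10, C_1 ≅ Z^30, C_2 ≅ Z^20.

∂_1: C_1 → C_0 maps an edge to its endpoints' difference, ∂[p,q] = q − p. For instance
  ∂[v_0,v_1] = [v_1] − [v_0].
The 10×30 boundary matrix has rank 9 and Smith normal form diag(1,1,1,1,1,1,1,1,1).

Boundary ∂_2: C_2 → C_1 acts by ∂[p,q,r] = [q,r] − [p,r] + [p,q]. For instance
  ∂[v_3,v_4,v_5] = [v_4,v_5] − [v_3,v_5] + [v_3,v_4],
  ∂[v_1,v_3,v_6] = [v_3,v_6] − [v_1,v_6] + [v_1,v_3].
The 30×20 boundary matrix has rank 20 and Smith normal form diag(1,1,1,1,1,1,1,1,1,1,1,1,1,1,1,1,1,1,1,2).

Computing H_k = (kernel of ∂_k) / (image of ∂_{k+1}):

  H_1: rank ker ∂_1 − rank ∂_2 = (30 − 9) − 20 = 1, and ∂_2 has invariant factor 2 > 1, so H_1 ≅ Z ⊕ Z/2.

H_1 ≅ Z ⊕ Z/2.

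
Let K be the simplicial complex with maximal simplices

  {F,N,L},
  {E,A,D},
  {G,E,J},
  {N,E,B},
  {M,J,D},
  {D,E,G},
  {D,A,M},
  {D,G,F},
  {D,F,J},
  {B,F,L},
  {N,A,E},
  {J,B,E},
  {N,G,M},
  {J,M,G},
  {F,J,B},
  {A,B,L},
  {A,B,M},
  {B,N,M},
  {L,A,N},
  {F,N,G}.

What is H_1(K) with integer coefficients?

We work with the vertex ordering A < B < D < E < F < G < J < L < M < N. The simplices of K, each written with vertices in increasing order, are:

  0-simplices (10): A, B, D, E, F, G, J, L, M, N
  1-simplices (30): AB, AD, AE, AL, AM, AN, BE, BF, BJ, BL, BM, BN, DE, DF, DG, DJ, DM, EG, EJ, EN, FG, FJ, FL, FN, GJ, GM, GN, JM, LN, MN
  2-simplices (20): ABL, ABM, ADE, ADM, AEN, ALN, BEJ, BEN, BFJ, BFL, BMN, DEG, DFG, DFJ, DJM, EGJ, FGN, FLN, GJM, GMN

Hence C_0 ≅ Z^10, C_1 ≅ Z^30, C_2 ≅ Z^20.

∂_1: C_1 → C_0 maps an edge to its endpoints' difference, ∂[p,q] = q − p.
As a 10×30 matrix over Z this has rank 9, with invariant factors (1,1,1,1,1,1,1,1,1).

∂_2: C_2 → C_1 acts by ∂[p,q,r] = [q,r] − [p,r] + [p,q]. For instance
  ∂ABM = BM − AM + AB,
  ∂ALN = LN − AN + AL.
The resulting 30×20 matrix has rank 20, and its Smith normal form has invariant factors (1,1,1,1,1,1,1,1,1,1,1,1,1,1,1,1,1,1,1,2).

From H_k ≅ ker(∂_k) / im(∂_{k+1}) we obtain:

  H_1: rank ker ∂_1 − rank ∂_2 = (30 − 9) − 20 = 1, and ∂_2 has invariant factor 2 > 1, so H_1 = Z ⊕ Z_2.

(K is a triangulation of the Klein bottle.)

H_1 ≅ Z ⊕ Z_2.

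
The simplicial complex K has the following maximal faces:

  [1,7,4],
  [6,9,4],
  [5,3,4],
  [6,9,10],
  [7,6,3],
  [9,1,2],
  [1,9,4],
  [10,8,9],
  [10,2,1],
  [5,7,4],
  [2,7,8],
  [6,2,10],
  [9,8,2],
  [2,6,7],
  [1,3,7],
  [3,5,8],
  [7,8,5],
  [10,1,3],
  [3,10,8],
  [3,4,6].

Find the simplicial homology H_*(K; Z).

H_0 = Z,  H_1 = Z ⊕ Z/2Z,  H_2 = 0.

Fix the vertex order 1 < 2 < 3 < 4 < 5 < 6 < 7 < 8 < 9 < 10 and write every simplex with vertices in increasing order. Then dim K = 2 and the simplices of K are:

  0-simplices (10): [1], [2], [3], [4], [5], [6], [7], [8], [9], [10]
  1-simplices (30): (30 of them)
  2-simplices (20): (20 of them)

so the chain groups are C_0 ≅ Z^10, C_1 ≅ Z^30, C_2 ≅ Z^20.

∂_1: C_1 → C_0 maps an edge to its endpoints' difference, ∂[p,q] = q − p. For instance
  ∂[1,10] = [10] − [1].
The resulting 10×30 matrix has rank 9, and its Smith normal form has invariant factors (1,1,1,1,1,1,1,1,1).

The boundary map ∂_2: C_2 → C_1 maps a triangle to the signed sum of its edges. For instance
  ∂[3,6,7] = [6,7] − [3,7] + [3,6],
  ∂[4,6,9] = [6,9] − [4,9] + [4,6].
The resulting 30×20 matrix has rank 20, and its Smith normal form has invariant factors (1,1,1,1,1,1,1,1,1,1,1,1,1,1,1,1,1,1,1,2).

From H_k ≅ ker(∂_k) / im(∂_{k+1}) we obtain:

  H_0: rank C_0 − rank ∂_1 = 10 − 9 = 1, and the invariant factors of ∂_1 are all 1, so H_0 ≅ Z.
  H_1: rank ker ∂_1 − rank ∂_2 = (30 − 9) − 20 = 1, and ∂_2 has invariant factor 2 > 1, so H_1 ≅ Z ⊕ Z/2Z.
  H_2: rank ker ∂_2 − rank ∂_3 = (20 − 20) − 0 = 0, and there is no ∂_3, so H_2 ≅ 0.

(K is a triangulation of the Klein bottle.)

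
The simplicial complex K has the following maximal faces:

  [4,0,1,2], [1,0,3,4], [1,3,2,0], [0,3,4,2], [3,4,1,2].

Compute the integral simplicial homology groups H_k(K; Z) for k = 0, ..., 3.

H_0 ≅ Z,  H_1 = 0,  H_2 = 0,  H_3 ≅ Z.

We work with the vertex ordering 0 < 1 < 2 < 3 < 4. The simplices of K, each written with vertices in increasing order, are:

  0-simplices (5): [0], [1], [2], [3], [4]
  1-simplices (10): [0,1], [0,2], [0,3], [0,4], [1,2], [1,3], [1,4], [2,3], [2,4], [3,4]
  2-simplices (10): [0,1,2], [0,1,3], [0,1,4], [0,2,3], [0,2,4], [0,3,4], [1,2,3], [1,2,4], [1,3,4], [2,3,4]
  3-simplices (5): [0,1,2,3], [0,1,2,4], [0,1,3,4], [0,2,3,4], [1,2,3,4]

giving chain groups C_0 ≅ Z^5, C_1 ≅ Z^10, C_2 ≅ Z^10, C_3 ≅ Z^5.

Boundary ∂_1: C_1 → C_0 is given by ∂[p,q] = [q] − [p].
This gives a 5×10 integer matrix of rank 4; reducing to Smith normal form yields diagonal entries (1,1,1,1).

Boundary ∂_2: C_2 → C_1 sends each 2-simplex [p,q,r] to [q,r] − [p,r] + [p,q]. For instance
  ∂[1,2,4] = [2,4] − [1,4] + [1,2],
  ∂[0,1,2] = [1,2] − [0,2] + [0,1].
This gives a 10×10 integer matrix of rank 6; reducing to Smith normal form yields diagonal entries (1,1,1,1,1,1).

∂_3: C_3 → C_2 sends each 3-simplex σ to the alternating sum Σ_i (−1)^i (σ with its i-th vertex removed). For instance
  ∂[0,1,3,4] = [1,3,4] − [0,3,4] + [0,1,4] − [0,1,3],
  ∂[1,2,3,4] = [2,3,4] − [1,3,4] + [1,2,4] − [1,2,3].
This gives a 10×5 integer matrix of rank 4; reducing to Smith normal form yields diagonal entries (1,1,1,1).

Reading off H_k = ker ∂_k / im ∂_{k+1}:

  H_0: rank C_0 − rank ∂_1 = 5 − 4 = 1, and the invariant factors of ∂_1 are all 1, so H_0 = Z.
  H_1: rank ker ∂_1 − rank ∂_2 = (10 − 4) − 6 = 0, and the invariant factors of ∂_2 are all 1, so H_1 = 0.
  H_2: rank ker ∂_2 − rank ∂_3 = (10 − 6) − 4 = 0, and the invariant factors of ∂_3 are all 1, so H_2 = 0.
  H_3: rank ker ∂_3 − rank ∂_4 = (5 − 4) − 0 = 1, and there is no ∂_4, so H_3 = Z.

(K is a triangulation of the 3-sphere S^3.)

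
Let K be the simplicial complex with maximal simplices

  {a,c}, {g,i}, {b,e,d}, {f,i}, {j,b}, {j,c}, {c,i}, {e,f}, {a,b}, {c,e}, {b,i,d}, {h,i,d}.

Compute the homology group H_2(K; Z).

H_2 ≅ 0.

Take the total order a < b < c < d < e < f < g < h < i < j on the vertex set. Then K (dimension 2) consists of the simplices:

  0-simplices (10): a, b, c, d, e, f, g, h, i, j
  1-simplices (16): ab, ac, bd, be, bi, bj, ce, ci, cj, de, dh, di, ef, fi, gi, hi
  2-simplices (3): bde, bdi, dhi

so the chain groups are C_0 ≅ Z^10, C_1 ≅ Z^16, C_2 ≅ Z^3.

∂_1: C_1 → C_0 maps an edge to its endpoints' difference, ∂[p,q] = q − p. For instance
  ∂gi = i − g.
The 10×16 boundary matrix has rank 9 and Smith normal form diag(1,1,1,1,1,1,1,1,1).

∂_2: C_2 → C_1 maps a triangle to the signed sum of its edges. For instance
  ∂bde = de − be + bd,
  ∂bdi = di − bi + bd.
The resulting 16×3 matrix has rank 3, and its Smith normal form has invariant factors (1,1,1).

Now H_k = ker ∂_k / im ∂_{k+1}, so:

  H_2: rank ker ∂_2 − rank ∂_3 = (3 − 3) − 0 = 0, and there is no ∂_3, so H_2 ≅ 0.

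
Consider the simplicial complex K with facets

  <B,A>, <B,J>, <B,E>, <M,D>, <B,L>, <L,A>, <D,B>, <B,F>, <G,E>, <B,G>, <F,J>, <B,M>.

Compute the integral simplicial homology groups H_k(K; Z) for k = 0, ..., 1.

H_0 ≅ Z,  H_1 ≅ Z^4.

Fix the vertex order A < B < D < E < F < G < J < L < M and write every simplex with vertices in increasing order. Then dim K = 1 and the simplices of K are:

  0-simplices (9): A, B, D, E, F, G, J, L, M
  1-simplices (12): AB, AL, BD, BE, BF, BG, BJ, BL, BM, DM, EG, FJ

Hence C_0 ≅ Z^9, C_1 ≅ Z^12.

Boundary ∂_1: C_1 → C_0 maps an edge to its endpoints' difference, ∂[p,q] = q − p. For instance
  ∂EG = G − E.
As a 9×12 matrix over Z this has rank 8, with invariant factors (1,1,1,1,1,1,1,1).

From H_k ≅ ker(∂_k) / im(∂_{k+1}) we obtain:

  H_0: rank C_0 − rank ∂_1 = 9 − 8 = 1, and the invariant factors of ∂_1 are all 1, so H_0 = Z.
  H_1: rank ker ∂_1 − rank ∂_2 = (12 − 8) − 0 = 4, and there is no ∂_2, so H_1 = Z^4.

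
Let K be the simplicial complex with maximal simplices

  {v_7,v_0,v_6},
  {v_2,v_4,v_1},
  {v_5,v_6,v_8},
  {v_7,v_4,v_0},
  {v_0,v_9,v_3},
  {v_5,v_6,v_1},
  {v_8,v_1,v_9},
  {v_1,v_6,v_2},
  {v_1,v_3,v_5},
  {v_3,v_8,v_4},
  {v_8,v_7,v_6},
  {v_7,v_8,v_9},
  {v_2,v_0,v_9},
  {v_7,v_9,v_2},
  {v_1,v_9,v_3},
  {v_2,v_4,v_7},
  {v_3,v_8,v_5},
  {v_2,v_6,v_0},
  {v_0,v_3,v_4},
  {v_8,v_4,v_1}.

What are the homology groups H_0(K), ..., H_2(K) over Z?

Take the total order v_0 < v_1 < v_2 < v_3 < v_4 < v_5 < v_6 < v_7 < v_8 < v_9 on the vertex set. Then K (dimension 2) consists of the simplices:

  0-simplices (10): [v_0], [v_1], [v_2], [v_3], [v_4], [v_5], [v_6], [v_7], [v_8], [v_9]
  1-simplices (30): (30 of them)
  2-simplices (20): (20 of them)

so the chain groups are C_0 ≅ Z^10, C_1 ≅ Z^30, C_2 ≅ Z^20.

The boundary map ∂_1: C_1 → C_0 is given by ∂[p,q] = [q] − [p].
The resulting 10×30 matrix has rank 9, and its Smith normal form has invariant factors (1,1,1,1,1,1,1,1,1).

Boundary ∂_2: C_2 → C_1 maps a triangle to the signed sum of its edges. For instance
  ∂[v_1,v_2,v_4] = [v_2,v_4] − [v_1,v_4] + [v_1,v_2],
  ∂[v_0,v_2,v_6] = [v_2,v_6] − [v_0,v_6] + [v_0,v_2].
This gives a 30×20 integer matrix of rank 20; reducing to Smith normal form yields diagonal entries (1,1,1,1,1,1,1,1,1,1,1,1,1,1,1,1,1,1,1,2).

From H_k ≅ ker(∂_k) / im(∂_{k+1}) we obtain:

  H_0: rank C_0 − rank ∂_1 = 10 − 9 = 1, and the invariant factors of ∂_1 are all 1, so H_0 ≅ Z.
  H_1: rank ker ∂_1 − rank ∂_2 = (30 − 9) − 20 = 1, and ∂_2 has invariant factor 2 > 1, so H_1 ≅ Z ⊕ Z_2.
  H_2: rank ker ∂_2 − rank ∂_3 = (20 − 20) − 0 = 0, and there is no ∂_3, so H_2 ≅ 0.

H_0 = Z,  H_1 = Z ⊕ Z_2,  H_2 = 0.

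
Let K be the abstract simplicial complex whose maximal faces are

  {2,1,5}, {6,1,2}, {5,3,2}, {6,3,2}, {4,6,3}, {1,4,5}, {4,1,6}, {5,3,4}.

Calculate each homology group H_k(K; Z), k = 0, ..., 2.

H_0 = Z,  H_1 = 0,  H_2 = Z.

K has 6 vertices, 12 edges, 8 triangles.
rank ∂_0 = 0, rank ∂_1 = 5 ⇒ b_0 = 6 − 0 − 5 = 1; all invariant factors of ∂_1 are 1 so no torsion. So H_0 = Z.
rank ∂_1 = 5, rank ∂_2 = 7 ⇒ b_1 = 12 − 5 − 7 = 0; all invariant factors of ∂_2 are 1 so no torsion. So H_1 = 0.
rank ∂_2 = 7, rank ∂_3 = 0 ⇒ b_2 = 8 − 7 − 0 = 1. So H_2 = Z.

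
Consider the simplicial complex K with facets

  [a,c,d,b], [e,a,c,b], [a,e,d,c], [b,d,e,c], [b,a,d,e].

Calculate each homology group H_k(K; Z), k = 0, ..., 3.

H_0 ≅ Z,  H_1 = 0,  H_2 = 0,  H_3 ≅ Z.

We work with the vertex ordering a < b < c < d < e. The simplices of K, each written with vertices in increasing order, are:

  0-simplices (5): a, b, c, d, e
  1-simplices (10): ab, ac, ad, ae, bc, bd, be, cd, ce, de
  2-simplices (10): abc, abd, abe, acd, ace, ade, bcd, bce, bde, cde
  3-simplices (5): abcd, abce, abde, acde, bcde

Hence C_0 ≅ Z^5, C_1 ≅ Z^10, C_2 ≅ Z^10, C_3 ≅ Z^5.

The boundary map ∂_1: C_1 → C_0 is given by ∂[p,q] = [q] − [p]. For instance
  ∂be = e − b.
As a 5×10 matrix over Z this has rank 4, with invariant factors (1,1,1,1).

Boundary ∂_2: C_2 → C_1 sends each 2-simplex [p,q,r] to [q,r] − [p,r] + [p,q]. For instance
  ∂ace = ce − ae + ac,
  ∂abc = bc − ac + ab.
The resulting 10×10 matrix has rank 6, and its Smith normal form has invariant factors (1,1,1,1,1,1).

The boundary map ∂_3: C_3 → C_2 sends each 3-simplex σ to the alternating sum Σ_i (−1)^i (σ with its i-th vertex removed). For instance
  ∂abcd = bcd − acd + abd − abc,
  ∂abde = bde − ade + abe − abd.
This gives a 10×5 integer matrix of rank 4; reducing to Smith normal form yields diagonal entries (1,1,1,1).

Now H_k = ker ∂_k / im ∂_{k+1}, so:

  H_0: rank C_0 − rank ∂_1 = 5 − 4 = 1, and the invariant factors of ∂_1 are all 1, so H_0 ≅ Z.
  H_1: rank ker ∂_1 − rank ∂_2 = (10 − 4) − 6 = 0, and the invariant factors of ∂_2 are all 1, so H_1 ≅ 0.
  H_2: rank ker ∂_2 − rank ∂_3 = (10 − 6) − 4 = 0, and the invariant factors of ∂_3 are all 1, so H_2 ≅ 0.
  H_3: rank ker ∂_3 − rank ∂_4 = (5 − 4) − 0 = 1, and there is no ∂_4, so H_3 ≅ Z.

As a check, the Euler characteristic is 5 − 10 + 10 − 5 = 0, which agrees with 1 − 0 + 0 − 1 = 0.
(K is a triangulation of the 3-sphere S^3.)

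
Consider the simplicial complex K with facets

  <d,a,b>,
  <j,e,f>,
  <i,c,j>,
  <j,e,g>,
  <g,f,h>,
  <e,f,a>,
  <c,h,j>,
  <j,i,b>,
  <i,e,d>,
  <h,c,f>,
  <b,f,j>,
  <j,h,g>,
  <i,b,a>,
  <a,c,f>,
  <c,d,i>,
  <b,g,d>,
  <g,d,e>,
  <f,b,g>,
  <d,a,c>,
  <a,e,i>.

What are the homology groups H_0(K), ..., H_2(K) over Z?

H_0 ≅ Z,  H_1 ≅ Z ⊕ Z/2Z,  H_2 = 0.

Order the vertices as a < b < c < d < e < f < g < h < i < j. Listing each simplex with vertices in this order, K has dimension 2 with simplices:

  0-simplices (10): a, b, c, d, e, f, g, h, i, j
  1-simplices (30): ab, ac, ad, ae, af, ai, bd, bf, bg, bi, bj, cd, cf, ch, ci, cj, de, dg, di, ef, eg, ei, ej, fg, fh, fj, gh, gj, hj, ij
  2-simplices (20): abd, abi, acd, acf, aef, aei, bdg, bfg, bfj, bij, cdi, cfh, chj, cij, deg, dei, efj, egj, fgh, ghj

so the chain groups are C_0 ≅ Z^10, C_1 ≅ Z^30, C_2 ≅ Z^20.

∂_1: C_1 → C_0 is given by ∂[p,q] = [q] − [p]. For instance
  ∂af = f − a.
The resulting 10×30 matrix has rank 9, and its Smith normal form has invariant factors (1,1,1,1,1,1,1,1,1).

∂_2: C_2 → C_1 acts by ∂[p,q,r] = [q,r] − [p,r] + [p,q]. For instance
  ∂bij = ij − bj + bi,
  ∂cdi = di − ci + cd.
The resulting 30×20 matrix has rank 20, and its Smith normal form has invariant factors (1,1,1,1,1,1,1,1,1,1,1,1,1,1,1,1,1,1,1,2).

Now H_k = ker ∂_k / im ∂_{k+1}, so:

  H_0: rank C_0 − rank ∂_1 = 10 − 9 = 1, and the invariant factors of ∂_1 are all 1, so H_0 ≅ Z.
  H_1: rank ker ∂_1 − rank ∂_2 = (30 − 9) − 20 = 1, and ∂_2 has invariant factor 2 > 1, so H_1 ≅ Z ⊕ Z/2Z.
  H_2: rank ker ∂_2 − rank ∂_3 = (20 − 20) − 0 = 0, and there is no ∂_3, so H_2 ≅ 0.

As a check, the Euler characteristic is 10 − 30 + 20 = 0, which agrees with 1 − 1 + 0 = 0.
(K is a triangulation of the Klein bottle.)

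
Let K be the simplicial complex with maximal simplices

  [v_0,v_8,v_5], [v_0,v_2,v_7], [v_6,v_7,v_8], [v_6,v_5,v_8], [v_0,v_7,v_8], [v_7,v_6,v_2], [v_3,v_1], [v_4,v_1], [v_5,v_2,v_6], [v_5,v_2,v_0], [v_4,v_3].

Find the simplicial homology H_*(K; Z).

H_0 ≅ Z^2,  H_1 ≅ Z,  H_2 ≅ Z.

K has 9 vertices, 15 edges, 8 triangles.
rank ∂_0 = 0, rank ∂_1 = 7 ⇒ b_0 = 9 − 0 − 7 = 2; all invariant factors of ∂_1 are 1 so no torsion. So H_0 = Z^2.
rank ∂_1 = 7, rank ∂_2 = 7 ⇒ b_1 = 15 − 7 − 7 = 1; all invariant factors of ∂_2 are 1 so no torsion. So H_1 = Z.
rank ∂_2 = 7, rank ∂_3 = 0 ⇒ b_2 = 8 − 7 − 0 = 1. So H_2 = Z.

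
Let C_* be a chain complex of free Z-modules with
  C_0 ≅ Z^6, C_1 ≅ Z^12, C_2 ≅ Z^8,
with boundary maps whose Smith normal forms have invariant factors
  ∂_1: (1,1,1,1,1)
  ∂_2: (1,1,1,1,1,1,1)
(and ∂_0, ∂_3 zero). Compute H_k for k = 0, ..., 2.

H_0: b_0 = 6 − 0 − 5 = 1; torsion from ∂_1 factors > 1: none. So H_0 ≅ Z.
H_1: b_1 = 12 − 5 − 7 = 0; torsion from ∂_2 factors > 1: none. So H_1 ≅ 0.
H_2: b_2 = 8 − 7 − 0 = 1; torsion from ∂_3 factors > 1: none. So H_2 ≅ Z.

H_0 ≅ Z,  H_1 = 0,  H_2 ≅ Z.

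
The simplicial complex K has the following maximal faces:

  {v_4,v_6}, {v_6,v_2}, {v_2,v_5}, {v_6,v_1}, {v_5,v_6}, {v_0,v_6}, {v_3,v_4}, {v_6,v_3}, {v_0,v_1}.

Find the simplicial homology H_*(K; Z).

H_0 ≅ Z,  H_1 ≅ Z^3.

Take the total order v_0 < v_1 < v_2 < v_3 < v_4 < v_5 < v_6 on the vertex set. Then K (dimension 1) consists of the simplices:

  0-simplices (7): [v_0], [v_1], [v_2], [v_3], [v_4], [v_5], [v_6]
  1-simplices (9): [v_0,v_1], [v_0,v_6], [v_1,v_6], [v_2,v_5], [v_2,v_6], [v_3,v_4], [v_3,v_6], [v_4,v_6], [v_5,v_6]

giving chain groups C_0 ≅ Z^7, C_1 ≅ Z^9.

The boundary map ∂_1: C_1 → C_0 sends each edge [p,q] (with p < q) to q − p. For instance
  ∂[v_3,v_4] = [v_4] − [v_3].
The resulting 7×9 matrix has rank 6, and its Smith normal form has invariant factors (1,1,1,1,1,1).

Reading off H_k = ker ∂_k / im ∂_{k+1}:

  H_0: rank C_0 − rank ∂_1 = 7 − 6 = 1, and the invariant factors of ∂_1 are all 1, so H_0 = Z.
  H_1: rank ker ∂_1 − rank ∂_2 = (9 − 6) − 0 = 3, and there is no ∂_2, so H_1 = Z^3.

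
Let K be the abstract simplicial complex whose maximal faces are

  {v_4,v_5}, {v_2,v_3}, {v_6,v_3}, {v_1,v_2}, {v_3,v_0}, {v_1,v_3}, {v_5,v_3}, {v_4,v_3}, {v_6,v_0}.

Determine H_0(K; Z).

H_0 = Z.

Order the vertices as v_0 < v_1 < v_2 < v_3 < v_4 < v_5 < v_6. Listing each simplex with vertices in this order, K has dimension 1 with simplices:

  0-simplices (7): [v_0], [v_1], [v_2], [v_3], [v_4], [v_5], [v_6]
  1-simplices (9): [v_0,v_3], [v_0,v_6], [v_1,v_2], [v_1,v_3], [v_2,v_3], [v_3,v_4], [v_3,v_5], [v_3,v_6], [v_4,v_5]

Hence C_0 ≅ Z^7, C_1 ≅ Z^9.

∂_1: C_1 → C_0 sends each edge [p,q] (with p < q) to q − p. For instance
  ∂[v_1,v_3] = [v_3] − [v_1].
As a 7×9 matrix over Z this has rank 6, with invariant factors (1,1,1,1,1,1).

Computing H_k = (kernel of ∂_k) / (image of ∂_{k+1}):

  H_0: rank C_0 − rank ∂_1 = 7 − 6 = 1, and the invariant factors of ∂_1 are all 1, so H_0 ≅ Z.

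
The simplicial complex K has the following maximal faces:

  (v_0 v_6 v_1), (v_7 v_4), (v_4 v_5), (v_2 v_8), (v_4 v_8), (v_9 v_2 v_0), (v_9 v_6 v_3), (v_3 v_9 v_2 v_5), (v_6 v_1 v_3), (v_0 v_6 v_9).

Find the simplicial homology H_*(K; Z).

Fix the vertex order v_0 < v_1 < v_2 < v_3 < v_4 < v_5 < v_6 < v_7 < v_8 < v_9 and write every simplex with vertices in increasing order. Then dim K = 3 and the simplices of K are:

  0-simplices (10): [v_0], [v_1], [v_2], [v_3], [v_4], [v_5], [v_6], [v_7], [v_8], [v_9]
  1-simplices (18): (18 of them)
  2-simplices (9): [v_0,v_1,v_6], [v_0,v_2,v_9], [v_0,v_6,v_9], [v_1,v_3,v_6], [v_2,v_3,v_5], [v_2,v_3,v_9], [v_2,v_5,v_9], [v_3,v_5,v_9], [v_3,v_6,v_9]
  3-simplices (1): [v_2,v_3,v_5,v_9]

giving chain groups C_0 ≅ Z^10, C_1 ≅ Z^18, C_2 ≅ Z^9, C_3 ≅ Z^1.

∂_1: C_1 → C_0 sends each edge [p,q] (with p < q) to q − p. For instance
  ∂[v_0,v_2] = [v_2] − [v_0].
The 10×18 boundary matrix has rank 9 and Smith normal form diag(1,1,1,1,1,1,1,1,1).

The boundary map ∂_2: C_2 → C_1 maps a triangle to the signed sum of its edges. For instance
  ∂[v_2,v_3,v_9] = [v_3,v_9] − [v_2,v_9] + [v_2,v_3],
  ∂[v_2,v_3,v_5] = [v_3,v_5] − [v_2,v_5] + [v_2,v_3].
As a 18×9 matrix over Z this has rank 8, with invariant factors (1,1,1,1,1,1,1,1).

Boundary ∂_3: C_3 → C_2 sends each 3-simplex σ to the alternating sum Σ_i (−1)^i (σ with its i-th vertex removed). For instance
  ∂[v_2,v_3,v_5,v_9] = [v_3,v_5,v_9] − [v_2,v_5,v_9] + [v_2,v_3,v_9] − [v_2,v_3,v_5].
The 9×1 boundary matrix has rank 1 and Smith normal form diag(1).

From H_k ≅ ker(∂_k) / im(∂_{k+1}) we obtain:

  H_0: rank C_0 − rank ∂_1 = 10 − 9 = 1, and the invariant factors of ∂_1 are all 1, so H_0 = Z.
  H_1: rank ker ∂_1 − rank ∂_2 = (18 − 9) − 8 = 1, and the invariant factors of ∂_2 are all 1, so H_1 = Z.
  H_2: rank ker ∂_2 − rank ∂_3 = (9 − 8) − 1 = 0, and the invariant factors of ∂_3 are all 1, so H_2 = 0.
  H_3: rank ker ∂_3 − rank ∂_4 = (1 − 1) − 0 = 0, and there is no ∂_4, so H_3 = 0.

H_0 ≅ Z,  H_1 ≅ Z,  H_2 = 0,  H_3 = 0.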